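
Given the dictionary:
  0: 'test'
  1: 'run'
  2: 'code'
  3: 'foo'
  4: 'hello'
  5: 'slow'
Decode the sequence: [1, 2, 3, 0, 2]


Look up each index in the dictionary:
  1 -> 'run'
  2 -> 'code'
  3 -> 'foo'
  0 -> 'test'
  2 -> 'code'

Decoded: "run code foo test code"


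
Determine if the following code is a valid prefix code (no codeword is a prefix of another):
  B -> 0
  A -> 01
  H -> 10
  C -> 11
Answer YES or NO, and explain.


Checking each pair (does one codeword prefix another?):
  B='0' vs A='01': prefix -- VIOLATION

NO -- this is NOT a valid prefix code. B (0) is a prefix of A (01).


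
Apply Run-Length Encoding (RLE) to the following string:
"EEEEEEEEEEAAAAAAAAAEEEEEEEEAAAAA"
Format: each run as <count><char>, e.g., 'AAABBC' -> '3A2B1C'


Scanning runs left to right:
  i=0: run of 'E' x 10 -> '10E'
  i=10: run of 'A' x 9 -> '9A'
  i=19: run of 'E' x 8 -> '8E'
  i=27: run of 'A' x 5 -> '5A'

RLE = 10E9A8E5A


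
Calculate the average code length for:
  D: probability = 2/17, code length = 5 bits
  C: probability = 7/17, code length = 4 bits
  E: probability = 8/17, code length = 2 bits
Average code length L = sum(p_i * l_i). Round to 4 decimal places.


Weighted contributions p_i * l_i:
  D: (2/17) * 5 = 10/17
  C: (7/17) * 4 = 28/17
  E: (8/17) * 2 = 16/17
Sum = (10 + 28 + 16)/17 = 54/17

L = 54/17 = 3.1765 bits/symbol


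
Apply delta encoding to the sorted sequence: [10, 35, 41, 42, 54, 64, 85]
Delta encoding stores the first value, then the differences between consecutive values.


First value: 10
Deltas:
  35 - 10 = 25
  41 - 35 = 6
  42 - 41 = 1
  54 - 42 = 12
  64 - 54 = 10
  85 - 64 = 21


Delta encoded: [10, 25, 6, 1, 12, 10, 21]


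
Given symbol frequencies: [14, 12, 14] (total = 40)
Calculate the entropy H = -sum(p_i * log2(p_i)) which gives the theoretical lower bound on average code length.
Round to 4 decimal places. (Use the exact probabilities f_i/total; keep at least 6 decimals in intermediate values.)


Per-symbol terms -p_i * log2(p_i) with p_i = f_i/40:
  p = 14/40 = 0.350000: log2(p) = -1.514573, -p*log2(p) = 0.530101
  p = 12/40 = 0.300000: log2(p) = -1.736966, -p*log2(p) = 0.521090
  p = 14/40 = 0.350000: log2(p) = -1.514573, -p*log2(p) = 0.530101
H = 0.530101 + 0.521090 + 0.530101 = 1.581292

H = 1.5813 bits/symbol


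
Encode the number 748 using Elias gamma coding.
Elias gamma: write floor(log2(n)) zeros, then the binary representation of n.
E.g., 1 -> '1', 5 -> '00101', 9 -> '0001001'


num_bits = floor(log2(748)) + 1 = 10
leading_zeros = num_bits - 1 = 9
binary(748) = 1011101100

Elias gamma(748) = '000000000' + '1011101100' = 0000000001011101100 (19 bits)


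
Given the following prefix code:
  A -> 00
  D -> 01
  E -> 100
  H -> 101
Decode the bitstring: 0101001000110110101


Decoding step by step:
Bits 01 -> D
Bits 01 -> D
Bits 00 -> A
Bits 100 -> E
Bits 01 -> D
Bits 101 -> H
Bits 101 -> H
Bits 01 -> D


Decoded message: DDAEDHHD


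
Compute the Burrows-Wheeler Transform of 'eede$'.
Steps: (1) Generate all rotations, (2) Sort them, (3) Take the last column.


Rotations (sorted):
  0: $eede -> last char: e
  1: de$ee -> last char: e
  2: e$eed -> last char: d
  3: ede$e -> last char: e
  4: eede$ -> last char: $


BWT = eede$


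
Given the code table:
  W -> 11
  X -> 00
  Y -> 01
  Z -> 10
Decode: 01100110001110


Decoding:
01 -> Y
10 -> Z
01 -> Y
10 -> Z
00 -> X
11 -> W
10 -> Z


Result: YZYZXWZ


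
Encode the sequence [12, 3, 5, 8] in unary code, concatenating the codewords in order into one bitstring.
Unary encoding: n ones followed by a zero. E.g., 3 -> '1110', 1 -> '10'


Encode each number as n ones followed by a terminating 0:
  12 -> 1111111111110 (13 bits)
  3 -> 1110 (4 bits)
  5 -> 111110 (6 bits)
  8 -> 111111110 (9 bits)
Total length = 13 + 4 + 6 + 9 = 32 bits.

Unary([12, 3, 5, 8]) = 11111111111101110111110111111110 (32 bits)


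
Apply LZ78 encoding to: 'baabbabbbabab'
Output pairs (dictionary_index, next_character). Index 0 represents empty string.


LZ78 encoding steps:
Dictionary: {0: ''}
Step 1: w='' (idx 0), next='b' -> output (0, 'b'), add 'b' as idx 1
Step 2: w='' (idx 0), next='a' -> output (0, 'a'), add 'a' as idx 2
Step 3: w='a' (idx 2), next='b' -> output (2, 'b'), add 'ab' as idx 3
Step 4: w='b' (idx 1), next='a' -> output (1, 'a'), add 'ba' as idx 4
Step 5: w='b' (idx 1), next='b' -> output (1, 'b'), add 'bb' as idx 5
Step 6: w='ba' (idx 4), next='b' -> output (4, 'b'), add 'bab' as idx 6
Step 7: w='ab' (idx 3), end of input -> output (3, '')


Encoded: [(0, 'b'), (0, 'a'), (2, 'b'), (1, 'a'), (1, 'b'), (4, 'b'), (3, '')]


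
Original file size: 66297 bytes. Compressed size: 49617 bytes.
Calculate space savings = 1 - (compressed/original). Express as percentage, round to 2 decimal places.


ratio = compressed/original = 49617/66297 = 0.748405
savings = 1 - ratio = 1 - 0.748405 = 0.251595
as a percentage: 0.251595 * 100 = 25.16%

Space savings = 1 - 49617/66297 = 25.16%


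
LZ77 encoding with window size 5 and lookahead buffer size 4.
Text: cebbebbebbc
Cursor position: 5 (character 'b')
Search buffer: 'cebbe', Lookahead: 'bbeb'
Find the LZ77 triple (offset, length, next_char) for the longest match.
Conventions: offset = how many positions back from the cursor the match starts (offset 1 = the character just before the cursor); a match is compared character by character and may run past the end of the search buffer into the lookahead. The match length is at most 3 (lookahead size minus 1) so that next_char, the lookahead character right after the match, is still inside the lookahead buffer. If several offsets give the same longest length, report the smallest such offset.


Try each offset into the search buffer:
  offset=1 (pos 4, char 'e'): match length 0
  offset=2 (pos 3, char 'b'): match length 1
  offset=3 (pos 2, char 'b'): match length 3
  offset=4 (pos 1, char 'e'): match length 0
  offset=5 (pos 0, char 'c'): match length 0
Longest match has length 3 at offset 3.
next_char = character at position 5 + 3 = 8 -> 'b'

Best match: offset=3, length=3 (matching 'bbe' starting at position 2)
LZ77 triple: (3, 3, 'b')


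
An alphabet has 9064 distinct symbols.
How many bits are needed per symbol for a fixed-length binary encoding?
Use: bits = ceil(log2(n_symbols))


log2(9064) = 13.1459
Bracket: 2^13 = 8192 < 9064 <= 2^14 = 16384
So ceil(log2(9064)) = 14

bits = ceil(log2(9064)) = ceil(13.1459) = 14 bits


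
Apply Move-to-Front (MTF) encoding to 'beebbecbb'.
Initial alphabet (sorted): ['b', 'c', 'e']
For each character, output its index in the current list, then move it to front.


MTF encoding:
'b': index 0 in ['b', 'c', 'e'] -> ['b', 'c', 'e']
'e': index 2 in ['b', 'c', 'e'] -> ['e', 'b', 'c']
'e': index 0 in ['e', 'b', 'c'] -> ['e', 'b', 'c']
'b': index 1 in ['e', 'b', 'c'] -> ['b', 'e', 'c']
'b': index 0 in ['b', 'e', 'c'] -> ['b', 'e', 'c']
'e': index 1 in ['b', 'e', 'c'] -> ['e', 'b', 'c']
'c': index 2 in ['e', 'b', 'c'] -> ['c', 'e', 'b']
'b': index 2 in ['c', 'e', 'b'] -> ['b', 'c', 'e']
'b': index 0 in ['b', 'c', 'e'] -> ['b', 'c', 'e']


Output: [0, 2, 0, 1, 0, 1, 2, 2, 0]


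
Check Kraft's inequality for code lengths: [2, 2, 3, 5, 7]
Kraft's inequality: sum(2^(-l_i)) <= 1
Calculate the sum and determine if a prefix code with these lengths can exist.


Sum = 2^(-2) + 2^(-2) + 2^(-3) + 2^(-5) + 2^(-7)
    = 0.25 + 0.25 + 0.125 + 0.03125 + 0.0078125
    = 85/128 = 0.6640625
Since 0.6640625 <= 1, Kraft's inequality IS satisfied.
A prefix code with these lengths CAN exist.

Kraft sum = 0.6640625. Satisfied.


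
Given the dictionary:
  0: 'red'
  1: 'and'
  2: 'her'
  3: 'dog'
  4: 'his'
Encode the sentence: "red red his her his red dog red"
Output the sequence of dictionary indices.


Look up each word in the dictionary:
  'red' -> 0
  'red' -> 0
  'his' -> 4
  'her' -> 2
  'his' -> 4
  'red' -> 0
  'dog' -> 3
  'red' -> 0

Encoded: [0, 0, 4, 2, 4, 0, 3, 0]


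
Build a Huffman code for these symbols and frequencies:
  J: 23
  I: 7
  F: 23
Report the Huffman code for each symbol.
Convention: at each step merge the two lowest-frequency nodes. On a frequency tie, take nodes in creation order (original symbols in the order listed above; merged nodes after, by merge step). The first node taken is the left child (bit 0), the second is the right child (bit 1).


Huffman tree construction:
Step 1: Merge I(7) + J(23) = 30
Step 2: Merge F(23) + (I+J)(30) = 53
Read each symbol's code off the tree from the root (left child = 0, right child = 1).

Codes:
  J: 11 (length 2)
  I: 10 (length 2)
  F: 0 (length 1)
Average code length: 83/53 = 1.5660 bits/symbol


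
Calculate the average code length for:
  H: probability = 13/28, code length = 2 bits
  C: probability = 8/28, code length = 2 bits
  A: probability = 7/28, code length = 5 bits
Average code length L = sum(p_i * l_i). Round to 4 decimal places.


Weighted contributions p_i * l_i:
  H: (13/28) * 2 = 26/28
  C: (8/28) * 2 = 16/28
  A: (7/28) * 5 = 35/28
Sum = (26 + 16 + 35)/28 = 77/28

L = 77/28 = 2.7500 bits/symbol


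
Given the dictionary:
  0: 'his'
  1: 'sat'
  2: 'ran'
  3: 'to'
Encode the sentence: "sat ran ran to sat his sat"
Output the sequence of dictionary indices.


Look up each word in the dictionary:
  'sat' -> 1
  'ran' -> 2
  'ran' -> 2
  'to' -> 3
  'sat' -> 1
  'his' -> 0
  'sat' -> 1

Encoded: [1, 2, 2, 3, 1, 0, 1]


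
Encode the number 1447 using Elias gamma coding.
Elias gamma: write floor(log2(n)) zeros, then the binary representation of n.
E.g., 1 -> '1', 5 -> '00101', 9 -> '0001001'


num_bits = floor(log2(1447)) + 1 = 11
leading_zeros = num_bits - 1 = 10
binary(1447) = 10110100111

Elias gamma(1447) = '0000000000' + '10110100111' = 000000000010110100111 (21 bits)


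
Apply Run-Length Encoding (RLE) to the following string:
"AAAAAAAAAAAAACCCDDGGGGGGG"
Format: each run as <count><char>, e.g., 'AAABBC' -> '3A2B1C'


Scanning runs left to right:
  i=0: run of 'A' x 13 -> '13A'
  i=13: run of 'C' x 3 -> '3C'
  i=16: run of 'D' x 2 -> '2D'
  i=18: run of 'G' x 7 -> '7G'

RLE = 13A3C2D7G


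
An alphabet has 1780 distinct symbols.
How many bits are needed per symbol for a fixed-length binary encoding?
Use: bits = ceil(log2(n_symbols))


log2(1780) = 10.7977
Bracket: 2^10 = 1024 < 1780 <= 2^11 = 2048
So ceil(log2(1780)) = 11

bits = ceil(log2(1780)) = ceil(10.7977) = 11 bits


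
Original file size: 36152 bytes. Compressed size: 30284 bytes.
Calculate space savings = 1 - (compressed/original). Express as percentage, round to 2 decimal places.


ratio = compressed/original = 30284/36152 = 0.837685
savings = 1 - ratio = 1 - 0.837685 = 0.162315
as a percentage: 0.162315 * 100 = 16.23%

Space savings = 1 - 30284/36152 = 16.23%


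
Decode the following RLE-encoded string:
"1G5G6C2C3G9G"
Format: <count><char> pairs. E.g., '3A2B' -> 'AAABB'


Expanding each <count><char> pair:
  1G -> 'G'
  5G -> 'GGGGG'
  6C -> 'CCCCCC'
  2C -> 'CC'
  3G -> 'GGG'
  9G -> 'GGGGGGGGG'

Decoded = GGGGGGCCCCCCCCGGGGGGGGGGGG


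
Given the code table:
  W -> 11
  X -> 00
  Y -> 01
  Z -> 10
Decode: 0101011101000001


Decoding:
01 -> Y
01 -> Y
01 -> Y
11 -> W
01 -> Y
00 -> X
00 -> X
01 -> Y


Result: YYYWYXXY


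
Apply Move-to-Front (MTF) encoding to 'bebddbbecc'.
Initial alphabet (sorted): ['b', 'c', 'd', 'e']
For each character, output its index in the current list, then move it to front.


MTF encoding:
'b': index 0 in ['b', 'c', 'd', 'e'] -> ['b', 'c', 'd', 'e']
'e': index 3 in ['b', 'c', 'd', 'e'] -> ['e', 'b', 'c', 'd']
'b': index 1 in ['e', 'b', 'c', 'd'] -> ['b', 'e', 'c', 'd']
'd': index 3 in ['b', 'e', 'c', 'd'] -> ['d', 'b', 'e', 'c']
'd': index 0 in ['d', 'b', 'e', 'c'] -> ['d', 'b', 'e', 'c']
'b': index 1 in ['d', 'b', 'e', 'c'] -> ['b', 'd', 'e', 'c']
'b': index 0 in ['b', 'd', 'e', 'c'] -> ['b', 'd', 'e', 'c']
'e': index 2 in ['b', 'd', 'e', 'c'] -> ['e', 'b', 'd', 'c']
'c': index 3 in ['e', 'b', 'd', 'c'] -> ['c', 'e', 'b', 'd']
'c': index 0 in ['c', 'e', 'b', 'd'] -> ['c', 'e', 'b', 'd']


Output: [0, 3, 1, 3, 0, 1, 0, 2, 3, 0]


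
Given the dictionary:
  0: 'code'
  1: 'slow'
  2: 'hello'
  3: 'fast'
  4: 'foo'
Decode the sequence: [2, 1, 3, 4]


Look up each index in the dictionary:
  2 -> 'hello'
  1 -> 'slow'
  3 -> 'fast'
  4 -> 'foo'

Decoded: "hello slow fast foo"


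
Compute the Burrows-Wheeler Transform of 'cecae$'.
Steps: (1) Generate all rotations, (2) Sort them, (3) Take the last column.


Rotations (sorted):
  0: $cecae -> last char: e
  1: ae$cec -> last char: c
  2: cae$ce -> last char: e
  3: cecae$ -> last char: $
  4: e$ceca -> last char: a
  5: ecae$c -> last char: c


BWT = ece$ac


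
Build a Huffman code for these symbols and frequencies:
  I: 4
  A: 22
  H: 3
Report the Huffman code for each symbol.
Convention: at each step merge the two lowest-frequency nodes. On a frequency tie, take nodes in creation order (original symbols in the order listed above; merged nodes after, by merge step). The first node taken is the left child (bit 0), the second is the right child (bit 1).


Huffman tree construction:
Step 1: Merge H(3) + I(4) = 7
Step 2: Merge (H+I)(7) + A(22) = 29
Read each symbol's code off the tree from the root (left child = 0, right child = 1).

Codes:
  I: 01 (length 2)
  A: 1 (length 1)
  H: 00 (length 2)
Average code length: 36/29 = 1.2414 bits/symbol


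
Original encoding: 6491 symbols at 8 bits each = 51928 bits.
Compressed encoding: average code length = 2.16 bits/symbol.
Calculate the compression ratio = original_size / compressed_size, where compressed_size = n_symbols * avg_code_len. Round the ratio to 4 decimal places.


original_size = n_symbols * orig_bits = 6491 * 8 = 51928 bits
compressed_size = n_symbols * avg_code_len = 6491 * 2.16 = 14020.56 bits
ratio = original_size / compressed_size = 51928 / 14020.56 = 3.7037

Compression ratio = 3.7037


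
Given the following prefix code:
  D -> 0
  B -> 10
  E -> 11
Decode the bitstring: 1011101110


Decoding step by step:
Bits 10 -> B
Bits 11 -> E
Bits 10 -> B
Bits 11 -> E
Bits 10 -> B


Decoded message: BEBEB


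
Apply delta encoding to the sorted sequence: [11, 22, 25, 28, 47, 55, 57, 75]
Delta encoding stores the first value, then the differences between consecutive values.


First value: 11
Deltas:
  22 - 11 = 11
  25 - 22 = 3
  28 - 25 = 3
  47 - 28 = 19
  55 - 47 = 8
  57 - 55 = 2
  75 - 57 = 18


Delta encoded: [11, 11, 3, 3, 19, 8, 2, 18]


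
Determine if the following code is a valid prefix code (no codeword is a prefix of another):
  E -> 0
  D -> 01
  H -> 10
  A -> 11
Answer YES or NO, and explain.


Checking each pair (does one codeword prefix another?):
  E='0' vs D='01': prefix -- VIOLATION

NO -- this is NOT a valid prefix code. E (0) is a prefix of D (01).


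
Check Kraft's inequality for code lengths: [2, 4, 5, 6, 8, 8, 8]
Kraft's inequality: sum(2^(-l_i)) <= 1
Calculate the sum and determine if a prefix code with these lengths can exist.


Sum = 2^(-2) + 2^(-4) + 2^(-5) + 2^(-6) + 2^(-8) + 2^(-8) + 2^(-8)
    = 0.25 + 0.0625 + 0.03125 + 0.015625 + 0.00390625 + 0.00390625 + 0.00390625
    = 95/256 = 0.37109375
Since 0.37109375 <= 1, Kraft's inequality IS satisfied.
A prefix code with these lengths CAN exist.

Kraft sum = 0.37109375. Satisfied.


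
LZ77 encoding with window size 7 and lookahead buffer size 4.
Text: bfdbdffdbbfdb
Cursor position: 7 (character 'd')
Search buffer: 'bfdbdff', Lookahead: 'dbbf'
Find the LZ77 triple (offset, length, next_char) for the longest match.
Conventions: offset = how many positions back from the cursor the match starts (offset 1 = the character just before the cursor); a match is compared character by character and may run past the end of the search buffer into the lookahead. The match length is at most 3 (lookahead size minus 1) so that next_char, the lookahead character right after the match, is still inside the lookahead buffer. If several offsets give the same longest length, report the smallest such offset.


Try each offset into the search buffer:
  offset=1 (pos 6, char 'f'): match length 0
  offset=2 (pos 5, char 'f'): match length 0
  offset=3 (pos 4, char 'd'): match length 1
  offset=4 (pos 3, char 'b'): match length 0
  offset=5 (pos 2, char 'd'): match length 2
  offset=6 (pos 1, char 'f'): match length 0
  offset=7 (pos 0, char 'b'): match length 0
Longest match has length 2 at offset 5.
next_char = character at position 7 + 2 = 9 -> 'b'

Best match: offset=5, length=2 (matching 'db' starting at position 2)
LZ77 triple: (5, 2, 'b')


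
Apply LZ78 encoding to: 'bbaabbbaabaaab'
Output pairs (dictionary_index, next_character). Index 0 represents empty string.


LZ78 encoding steps:
Dictionary: {0: ''}
Step 1: w='' (idx 0), next='b' -> output (0, 'b'), add 'b' as idx 1
Step 2: w='b' (idx 1), next='a' -> output (1, 'a'), add 'ba' as idx 2
Step 3: w='' (idx 0), next='a' -> output (0, 'a'), add 'a' as idx 3
Step 4: w='b' (idx 1), next='b' -> output (1, 'b'), add 'bb' as idx 4
Step 5: w='ba' (idx 2), next='a' -> output (2, 'a'), add 'baa' as idx 5
Step 6: w='baa' (idx 5), next='a' -> output (5, 'a'), add 'baaa' as idx 6
Step 7: w='b' (idx 1), end of input -> output (1, '')


Encoded: [(0, 'b'), (1, 'a'), (0, 'a'), (1, 'b'), (2, 'a'), (5, 'a'), (1, '')]


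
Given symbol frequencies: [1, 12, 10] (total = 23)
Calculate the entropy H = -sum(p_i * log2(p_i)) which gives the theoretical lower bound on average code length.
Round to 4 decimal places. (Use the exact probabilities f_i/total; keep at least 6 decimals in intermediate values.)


Per-symbol terms -p_i * log2(p_i) with p_i = f_i/23:
  p = 1/23 = 0.043478: log2(p) = -4.523562, -p*log2(p) = 0.196677
  p = 12/23 = 0.521739: log2(p) = -0.938599, -p*log2(p) = 0.489704
  p = 10/23 = 0.434783: log2(p) = -1.201634, -p*log2(p) = 0.522450
H = 0.196677 + 0.489704 + 0.522450 = 1.208831

H = 1.2088 bits/symbol


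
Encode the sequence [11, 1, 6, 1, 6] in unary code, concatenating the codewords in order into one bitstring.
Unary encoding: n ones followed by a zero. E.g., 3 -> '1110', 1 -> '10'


Encode each number as n ones followed by a terminating 0:
  11 -> 111111111110 (12 bits)
  1 -> 10 (2 bits)
  6 -> 1111110 (7 bits)
  1 -> 10 (2 bits)
  6 -> 1111110 (7 bits)
Total length = 12 + 2 + 7 + 2 + 7 = 30 bits.

Unary([11, 1, 6, 1, 6]) = 111111111110101111110101111110 (30 bits)


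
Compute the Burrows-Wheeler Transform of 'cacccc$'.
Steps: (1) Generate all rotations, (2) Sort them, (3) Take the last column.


Rotations (sorted):
  0: $cacccc -> last char: c
  1: acccc$c -> last char: c
  2: c$caccc -> last char: c
  3: cacccc$ -> last char: $
  4: cc$cacc -> last char: c
  5: ccc$cac -> last char: c
  6: cccc$ca -> last char: a


BWT = ccc$cca


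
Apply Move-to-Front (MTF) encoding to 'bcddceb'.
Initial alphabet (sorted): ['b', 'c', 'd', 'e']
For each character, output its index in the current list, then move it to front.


MTF encoding:
'b': index 0 in ['b', 'c', 'd', 'e'] -> ['b', 'c', 'd', 'e']
'c': index 1 in ['b', 'c', 'd', 'e'] -> ['c', 'b', 'd', 'e']
'd': index 2 in ['c', 'b', 'd', 'e'] -> ['d', 'c', 'b', 'e']
'd': index 0 in ['d', 'c', 'b', 'e'] -> ['d', 'c', 'b', 'e']
'c': index 1 in ['d', 'c', 'b', 'e'] -> ['c', 'd', 'b', 'e']
'e': index 3 in ['c', 'd', 'b', 'e'] -> ['e', 'c', 'd', 'b']
'b': index 3 in ['e', 'c', 'd', 'b'] -> ['b', 'e', 'c', 'd']


Output: [0, 1, 2, 0, 1, 3, 3]


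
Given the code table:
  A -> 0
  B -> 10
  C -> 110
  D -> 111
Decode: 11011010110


Decoding:
110 -> C
110 -> C
10 -> B
110 -> C


Result: CCBC


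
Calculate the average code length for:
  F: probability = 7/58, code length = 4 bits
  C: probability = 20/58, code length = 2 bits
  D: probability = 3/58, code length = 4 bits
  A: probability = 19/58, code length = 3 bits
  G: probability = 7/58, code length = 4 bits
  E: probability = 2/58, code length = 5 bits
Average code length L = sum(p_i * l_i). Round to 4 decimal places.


Weighted contributions p_i * l_i:
  F: (7/58) * 4 = 28/58
  C: (20/58) * 2 = 40/58
  D: (3/58) * 4 = 12/58
  A: (19/58) * 3 = 57/58
  G: (7/58) * 4 = 28/58
  E: (2/58) * 5 = 10/58
Sum = (28 + 40 + 12 + 57 + 28 + 10)/58 = 175/58

L = 175/58 = 3.0172 bits/symbol


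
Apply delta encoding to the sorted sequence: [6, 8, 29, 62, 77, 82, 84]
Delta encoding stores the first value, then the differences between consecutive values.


First value: 6
Deltas:
  8 - 6 = 2
  29 - 8 = 21
  62 - 29 = 33
  77 - 62 = 15
  82 - 77 = 5
  84 - 82 = 2


Delta encoded: [6, 2, 21, 33, 15, 5, 2]


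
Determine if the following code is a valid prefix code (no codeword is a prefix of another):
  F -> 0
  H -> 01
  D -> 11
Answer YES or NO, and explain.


Checking each pair (does one codeword prefix another?):
  F='0' vs H='01': prefix -- VIOLATION

NO -- this is NOT a valid prefix code. F (0) is a prefix of H (01).


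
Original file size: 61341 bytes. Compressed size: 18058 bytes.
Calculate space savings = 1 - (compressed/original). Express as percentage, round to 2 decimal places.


ratio = compressed/original = 18058/61341 = 0.294387
savings = 1 - ratio = 1 - 0.294387 = 0.705613
as a percentage: 0.705613 * 100 = 70.56%

Space savings = 1 - 18058/61341 = 70.56%


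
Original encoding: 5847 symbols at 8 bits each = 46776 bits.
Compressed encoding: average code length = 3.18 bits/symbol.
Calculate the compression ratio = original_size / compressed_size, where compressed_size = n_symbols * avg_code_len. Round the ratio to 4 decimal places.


original_size = n_symbols * orig_bits = 5847 * 8 = 46776 bits
compressed_size = n_symbols * avg_code_len = 5847 * 3.18 = 18593.46 bits
ratio = original_size / compressed_size = 46776 / 18593.46 = 2.5157

Compression ratio = 2.5157


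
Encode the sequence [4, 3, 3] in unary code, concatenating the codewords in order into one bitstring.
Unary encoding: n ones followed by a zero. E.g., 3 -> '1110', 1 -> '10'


Encode each number as n ones followed by a terminating 0:
  4 -> 11110 (5 bits)
  3 -> 1110 (4 bits)
  3 -> 1110 (4 bits)
Total length = 5 + 4 + 4 = 13 bits.

Unary([4, 3, 3]) = 1111011101110 (13 bits)


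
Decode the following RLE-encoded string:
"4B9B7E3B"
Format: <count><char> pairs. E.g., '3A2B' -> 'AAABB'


Expanding each <count><char> pair:
  4B -> 'BBBB'
  9B -> 'BBBBBBBBB'
  7E -> 'EEEEEEE'
  3B -> 'BBB'

Decoded = BBBBBBBBBBBBBEEEEEEEBBB


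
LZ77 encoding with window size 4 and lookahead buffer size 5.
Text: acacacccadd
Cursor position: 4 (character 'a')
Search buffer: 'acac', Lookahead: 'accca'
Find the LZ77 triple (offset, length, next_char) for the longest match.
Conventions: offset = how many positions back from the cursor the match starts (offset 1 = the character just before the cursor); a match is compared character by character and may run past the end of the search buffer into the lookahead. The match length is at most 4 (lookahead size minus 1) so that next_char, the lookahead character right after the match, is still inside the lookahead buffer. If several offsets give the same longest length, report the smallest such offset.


Try each offset into the search buffer:
  offset=1 (pos 3, char 'c'): match length 0
  offset=2 (pos 2, char 'a'): match length 2
  offset=3 (pos 1, char 'c'): match length 0
  offset=4 (pos 0, char 'a'): match length 2
Longest match has length 2, found at offsets 2, 4; take the smallest, offset 2.
next_char = character at position 4 + 2 = 6 -> 'c'

Best match: offset=2, length=2 (matching 'ac' starting at position 2)
LZ77 triple: (2, 2, 'c')


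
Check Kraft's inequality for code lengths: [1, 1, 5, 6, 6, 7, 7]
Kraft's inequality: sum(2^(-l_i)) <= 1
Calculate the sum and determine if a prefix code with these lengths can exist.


Sum = 2^(-1) + 2^(-1) + 2^(-5) + 2^(-6) + 2^(-6) + 2^(-7) + 2^(-7)
    = 0.5 + 0.5 + 0.03125 + 0.015625 + 0.015625 + 0.0078125 + 0.0078125
    = 138/128 = 1.078125
Since 1.078125 > 1, Kraft's inequality is NOT satisfied.
A prefix code with these lengths CANNOT exist.

Kraft sum = 1.078125. Not satisfied.


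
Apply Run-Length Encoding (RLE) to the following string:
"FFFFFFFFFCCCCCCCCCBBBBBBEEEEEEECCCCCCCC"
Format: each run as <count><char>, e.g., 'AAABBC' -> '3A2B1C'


Scanning runs left to right:
  i=0: run of 'F' x 9 -> '9F'
  i=9: run of 'C' x 9 -> '9C'
  i=18: run of 'B' x 6 -> '6B'
  i=24: run of 'E' x 7 -> '7E'
  i=31: run of 'C' x 8 -> '8C'

RLE = 9F9C6B7E8C


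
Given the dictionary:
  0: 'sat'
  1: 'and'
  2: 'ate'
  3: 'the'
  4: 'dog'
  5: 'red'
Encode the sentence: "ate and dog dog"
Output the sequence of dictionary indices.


Look up each word in the dictionary:
  'ate' -> 2
  'and' -> 1
  'dog' -> 4
  'dog' -> 4

Encoded: [2, 1, 4, 4]


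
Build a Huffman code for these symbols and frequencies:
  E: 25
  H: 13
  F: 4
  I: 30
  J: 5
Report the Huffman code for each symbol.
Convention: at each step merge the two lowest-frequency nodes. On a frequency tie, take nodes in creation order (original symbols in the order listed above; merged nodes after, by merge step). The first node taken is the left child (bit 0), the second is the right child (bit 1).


Huffman tree construction:
Step 1: Merge F(4) + J(5) = 9
Step 2: Merge (F+J)(9) + H(13) = 22
Step 3: Merge ((F+J)+H)(22) + E(25) = 47
Step 4: Merge I(30) + (((F+J)+H)+E)(47) = 77
Read each symbol's code off the tree from the root (left child = 0, right child = 1).

Codes:
  E: 11 (length 2)
  H: 101 (length 3)
  F: 1000 (length 4)
  I: 0 (length 1)
  J: 1001 (length 4)
Average code length: 155/77 = 2.0130 bits/symbol


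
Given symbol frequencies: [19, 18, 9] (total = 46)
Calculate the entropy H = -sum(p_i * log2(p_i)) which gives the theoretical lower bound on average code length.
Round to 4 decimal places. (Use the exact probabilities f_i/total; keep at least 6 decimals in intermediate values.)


Per-symbol terms -p_i * log2(p_i) with p_i = f_i/46:
  p = 19/46 = 0.413043: log2(p) = -1.275634, -p*log2(p) = 0.526892
  p = 18/46 = 0.391304: log2(p) = -1.353637, -p*log2(p) = 0.529684
  p = 9/46 = 0.195652: log2(p) = -2.353637, -p*log2(p) = 0.460494
H = 0.526892 + 0.529684 + 0.460494 = 1.517070

H = 1.5171 bits/symbol


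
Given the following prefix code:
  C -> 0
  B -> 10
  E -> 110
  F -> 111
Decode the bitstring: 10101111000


Decoding step by step:
Bits 10 -> B
Bits 10 -> B
Bits 111 -> F
Bits 10 -> B
Bits 0 -> C
Bits 0 -> C


Decoded message: BBFBCC


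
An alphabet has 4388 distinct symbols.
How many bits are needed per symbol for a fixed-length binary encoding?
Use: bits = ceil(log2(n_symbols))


log2(4388) = 12.0993
Bracket: 2^12 = 4096 < 4388 <= 2^13 = 8192
So ceil(log2(4388)) = 13

bits = ceil(log2(4388)) = ceil(12.0993) = 13 bits


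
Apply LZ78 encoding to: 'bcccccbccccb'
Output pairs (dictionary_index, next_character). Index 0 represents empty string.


LZ78 encoding steps:
Dictionary: {0: ''}
Step 1: w='' (idx 0), next='b' -> output (0, 'b'), add 'b' as idx 1
Step 2: w='' (idx 0), next='c' -> output (0, 'c'), add 'c' as idx 2
Step 3: w='c' (idx 2), next='c' -> output (2, 'c'), add 'cc' as idx 3
Step 4: w='cc' (idx 3), next='b' -> output (3, 'b'), add 'ccb' as idx 4
Step 5: w='cc' (idx 3), next='c' -> output (3, 'c'), add 'ccc' as idx 5
Step 6: w='c' (idx 2), next='b' -> output (2, 'b'), add 'cb' as idx 6


Encoded: [(0, 'b'), (0, 'c'), (2, 'c'), (3, 'b'), (3, 'c'), (2, 'b')]


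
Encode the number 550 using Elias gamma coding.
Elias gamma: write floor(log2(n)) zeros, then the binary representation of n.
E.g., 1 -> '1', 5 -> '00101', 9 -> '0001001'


num_bits = floor(log2(550)) + 1 = 10
leading_zeros = num_bits - 1 = 9
binary(550) = 1000100110

Elias gamma(550) = '000000000' + '1000100110' = 0000000001000100110 (19 bits)


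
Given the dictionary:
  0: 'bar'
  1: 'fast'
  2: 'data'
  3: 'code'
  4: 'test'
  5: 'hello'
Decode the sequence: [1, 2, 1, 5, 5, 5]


Look up each index in the dictionary:
  1 -> 'fast'
  2 -> 'data'
  1 -> 'fast'
  5 -> 'hello'
  5 -> 'hello'
  5 -> 'hello'

Decoded: "fast data fast hello hello hello"


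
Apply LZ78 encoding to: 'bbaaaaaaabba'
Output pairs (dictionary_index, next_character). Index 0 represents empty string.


LZ78 encoding steps:
Dictionary: {0: ''}
Step 1: w='' (idx 0), next='b' -> output (0, 'b'), add 'b' as idx 1
Step 2: w='b' (idx 1), next='a' -> output (1, 'a'), add 'ba' as idx 2
Step 3: w='' (idx 0), next='a' -> output (0, 'a'), add 'a' as idx 3
Step 4: w='a' (idx 3), next='a' -> output (3, 'a'), add 'aa' as idx 4
Step 5: w='aa' (idx 4), next='a' -> output (4, 'a'), add 'aaa' as idx 5
Step 6: w='b' (idx 1), next='b' -> output (1, 'b'), add 'bb' as idx 6
Step 7: w='a' (idx 3), end of input -> output (3, '')


Encoded: [(0, 'b'), (1, 'a'), (0, 'a'), (3, 'a'), (4, 'a'), (1, 'b'), (3, '')]


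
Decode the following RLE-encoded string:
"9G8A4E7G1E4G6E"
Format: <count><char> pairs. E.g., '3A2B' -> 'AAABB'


Expanding each <count><char> pair:
  9G -> 'GGGGGGGGG'
  8A -> 'AAAAAAAA'
  4E -> 'EEEE'
  7G -> 'GGGGGGG'
  1E -> 'E'
  4G -> 'GGGG'
  6E -> 'EEEEEE'

Decoded = GGGGGGGGGAAAAAAAAEEEEGGGGGGGEGGGGEEEEEE


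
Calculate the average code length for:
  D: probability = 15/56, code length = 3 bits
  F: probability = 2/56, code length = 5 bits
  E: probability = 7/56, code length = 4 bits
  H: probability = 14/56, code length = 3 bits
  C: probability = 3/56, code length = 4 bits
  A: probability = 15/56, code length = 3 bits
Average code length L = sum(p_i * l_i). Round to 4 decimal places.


Weighted contributions p_i * l_i:
  D: (15/56) * 3 = 45/56
  F: (2/56) * 5 = 10/56
  E: (7/56) * 4 = 28/56
  H: (14/56) * 3 = 42/56
  C: (3/56) * 4 = 12/56
  A: (15/56) * 3 = 45/56
Sum = (45 + 10 + 28 + 42 + 12 + 45)/56 = 182/56

L = 182/56 = 3.2500 bits/symbol


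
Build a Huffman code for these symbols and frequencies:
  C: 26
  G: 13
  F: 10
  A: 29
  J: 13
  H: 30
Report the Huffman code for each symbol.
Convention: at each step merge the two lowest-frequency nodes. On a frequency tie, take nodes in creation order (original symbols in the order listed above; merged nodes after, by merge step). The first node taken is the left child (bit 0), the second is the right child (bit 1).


Huffman tree construction:
Step 1: Merge F(10) + G(13) = 23
Step 2: Merge J(13) + (F+G)(23) = 36
Step 3: Merge C(26) + A(29) = 55
Step 4: Merge H(30) + (J+(F+G))(36) = 66
Step 5: Merge (C+A)(55) + (H+(J+(F+G)))(66) = 121
Read each symbol's code off the tree from the root (left child = 0, right child = 1).

Codes:
  C: 00 (length 2)
  G: 1111 (length 4)
  F: 1110 (length 4)
  A: 01 (length 2)
  J: 110 (length 3)
  H: 10 (length 2)
Average code length: 301/121 = 2.4876 bits/symbol


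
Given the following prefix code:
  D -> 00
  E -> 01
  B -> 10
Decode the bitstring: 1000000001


Decoding step by step:
Bits 10 -> B
Bits 00 -> D
Bits 00 -> D
Bits 00 -> D
Bits 01 -> E


Decoded message: BDDDE


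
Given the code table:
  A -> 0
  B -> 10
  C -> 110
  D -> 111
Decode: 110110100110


Decoding:
110 -> C
110 -> C
10 -> B
0 -> A
110 -> C


Result: CCBAC


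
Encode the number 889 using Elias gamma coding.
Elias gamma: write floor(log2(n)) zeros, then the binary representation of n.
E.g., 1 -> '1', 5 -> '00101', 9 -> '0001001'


num_bits = floor(log2(889)) + 1 = 10
leading_zeros = num_bits - 1 = 9
binary(889) = 1101111001

Elias gamma(889) = '000000000' + '1101111001' = 0000000001101111001 (19 bits)


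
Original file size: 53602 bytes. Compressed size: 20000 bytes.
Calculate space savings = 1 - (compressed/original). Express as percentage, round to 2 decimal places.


ratio = compressed/original = 20000/53602 = 0.37312
savings = 1 - ratio = 1 - 0.37312 = 0.62688
as a percentage: 0.62688 * 100 = 62.69%

Space savings = 1 - 20000/53602 = 62.69%


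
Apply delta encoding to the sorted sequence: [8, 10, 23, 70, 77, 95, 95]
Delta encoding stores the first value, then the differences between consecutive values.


First value: 8
Deltas:
  10 - 8 = 2
  23 - 10 = 13
  70 - 23 = 47
  77 - 70 = 7
  95 - 77 = 18
  95 - 95 = 0


Delta encoded: [8, 2, 13, 47, 7, 18, 0]


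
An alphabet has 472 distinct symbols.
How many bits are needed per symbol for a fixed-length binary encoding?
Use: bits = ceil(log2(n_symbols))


log2(472) = 8.8826
Bracket: 2^8 = 256 < 472 <= 2^9 = 512
So ceil(log2(472)) = 9

bits = ceil(log2(472)) = ceil(8.8826) = 9 bits


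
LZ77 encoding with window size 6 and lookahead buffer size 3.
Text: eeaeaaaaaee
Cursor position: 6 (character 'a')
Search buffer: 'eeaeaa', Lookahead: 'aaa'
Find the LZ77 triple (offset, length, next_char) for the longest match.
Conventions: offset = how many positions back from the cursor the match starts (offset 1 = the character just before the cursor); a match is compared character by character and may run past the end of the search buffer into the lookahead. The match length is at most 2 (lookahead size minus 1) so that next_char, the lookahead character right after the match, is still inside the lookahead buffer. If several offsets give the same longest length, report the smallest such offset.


Try each offset into the search buffer:
  offset=1 (pos 5, char 'a'): match length 2
  offset=2 (pos 4, char 'a'): match length 2
  offset=3 (pos 3, char 'e'): match length 0
  offset=4 (pos 2, char 'a'): match length 1
  offset=5 (pos 1, char 'e'): match length 0
  offset=6 (pos 0, char 'e'): match length 0
Longest match has length 2, found at offsets 1, 2; take the smallest, offset 1.
next_char = character at position 6 + 2 = 8 -> 'a'

Best match: offset=1, length=2 (matching 'aa' starting at position 5)
LZ77 triple: (1, 2, 'a')


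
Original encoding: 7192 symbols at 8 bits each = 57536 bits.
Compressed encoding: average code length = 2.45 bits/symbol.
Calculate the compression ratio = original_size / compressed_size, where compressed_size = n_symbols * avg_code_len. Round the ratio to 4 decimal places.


original_size = n_symbols * orig_bits = 7192 * 8 = 57536 bits
compressed_size = n_symbols * avg_code_len = 7192 * 2.45 = 17620.4 bits
ratio = original_size / compressed_size = 57536 / 17620.4 = 3.2653

Compression ratio = 3.2653


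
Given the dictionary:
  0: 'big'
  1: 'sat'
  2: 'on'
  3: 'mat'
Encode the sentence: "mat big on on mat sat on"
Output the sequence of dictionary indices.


Look up each word in the dictionary:
  'mat' -> 3
  'big' -> 0
  'on' -> 2
  'on' -> 2
  'mat' -> 3
  'sat' -> 1
  'on' -> 2

Encoded: [3, 0, 2, 2, 3, 1, 2]


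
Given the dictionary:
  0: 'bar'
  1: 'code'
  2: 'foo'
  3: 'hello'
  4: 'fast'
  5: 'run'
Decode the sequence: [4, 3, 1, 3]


Look up each index in the dictionary:
  4 -> 'fast'
  3 -> 'hello'
  1 -> 'code'
  3 -> 'hello'

Decoded: "fast hello code hello"


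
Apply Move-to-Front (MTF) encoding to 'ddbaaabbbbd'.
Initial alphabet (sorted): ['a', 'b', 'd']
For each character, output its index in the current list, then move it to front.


MTF encoding:
'd': index 2 in ['a', 'b', 'd'] -> ['d', 'a', 'b']
'd': index 0 in ['d', 'a', 'b'] -> ['d', 'a', 'b']
'b': index 2 in ['d', 'a', 'b'] -> ['b', 'd', 'a']
'a': index 2 in ['b', 'd', 'a'] -> ['a', 'b', 'd']
'a': index 0 in ['a', 'b', 'd'] -> ['a', 'b', 'd']
'a': index 0 in ['a', 'b', 'd'] -> ['a', 'b', 'd']
'b': index 1 in ['a', 'b', 'd'] -> ['b', 'a', 'd']
'b': index 0 in ['b', 'a', 'd'] -> ['b', 'a', 'd']
'b': index 0 in ['b', 'a', 'd'] -> ['b', 'a', 'd']
'b': index 0 in ['b', 'a', 'd'] -> ['b', 'a', 'd']
'd': index 2 in ['b', 'a', 'd'] -> ['d', 'b', 'a']


Output: [2, 0, 2, 2, 0, 0, 1, 0, 0, 0, 2]


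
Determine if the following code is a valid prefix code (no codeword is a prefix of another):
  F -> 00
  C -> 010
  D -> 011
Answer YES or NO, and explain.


Checking each pair (does one codeword prefix another?):
  F='00' vs C='010': no prefix
  F='00' vs D='011': no prefix
  C='010' vs F='00': no prefix
  C='010' vs D='011': no prefix
  D='011' vs F='00': no prefix
  D='011' vs C='010': no prefix
No violation found over all pairs.

YES -- this is a valid prefix code. No codeword is a prefix of any other codeword.


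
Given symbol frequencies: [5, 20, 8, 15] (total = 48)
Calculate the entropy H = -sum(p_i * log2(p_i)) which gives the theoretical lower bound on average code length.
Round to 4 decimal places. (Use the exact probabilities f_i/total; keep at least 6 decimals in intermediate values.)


Per-symbol terms -p_i * log2(p_i) with p_i = f_i/48:
  p = 5/48 = 0.104167: log2(p) = -3.263034, -p*log2(p) = 0.339899
  p = 20/48 = 0.416667: log2(p) = -1.263034, -p*log2(p) = 0.526264
  p = 8/48 = 0.166667: log2(p) = -2.584963, -p*log2(p) = 0.430827
  p = 15/48 = 0.312500: log2(p) = -1.678072, -p*log2(p) = 0.524397
H = 0.339899 + 0.526264 + 0.430827 + 0.524397 = 1.821387

H = 1.8214 bits/symbol


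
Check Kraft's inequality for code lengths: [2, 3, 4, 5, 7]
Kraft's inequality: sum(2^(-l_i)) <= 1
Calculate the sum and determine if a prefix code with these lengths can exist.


Sum = 2^(-2) + 2^(-3) + 2^(-4) + 2^(-5) + 2^(-7)
    = 0.25 + 0.125 + 0.0625 + 0.03125 + 0.0078125
    = 61/128 = 0.4765625
Since 0.4765625 <= 1, Kraft's inequality IS satisfied.
A prefix code with these lengths CAN exist.

Kraft sum = 0.4765625. Satisfied.


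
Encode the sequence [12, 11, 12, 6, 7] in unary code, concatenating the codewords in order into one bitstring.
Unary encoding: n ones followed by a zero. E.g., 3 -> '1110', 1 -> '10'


Encode each number as n ones followed by a terminating 0:
  12 -> 1111111111110 (13 bits)
  11 -> 111111111110 (12 bits)
  12 -> 1111111111110 (13 bits)
  6 -> 1111110 (7 bits)
  7 -> 11111110 (8 bits)
Total length = 13 + 12 + 13 + 7 + 8 = 53 bits.

Unary([12, 11, 12, 6, 7]) = 11111111111101111111111101111111111110111111011111110 (53 bits)


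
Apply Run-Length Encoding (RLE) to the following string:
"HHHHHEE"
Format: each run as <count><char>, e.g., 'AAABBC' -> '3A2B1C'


Scanning runs left to right:
  i=0: run of 'H' x 5 -> '5H'
  i=5: run of 'E' x 2 -> '2E'

RLE = 5H2E


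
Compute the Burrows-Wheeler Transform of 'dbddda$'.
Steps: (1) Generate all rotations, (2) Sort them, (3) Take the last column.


Rotations (sorted):
  0: $dbddda -> last char: a
  1: a$dbddd -> last char: d
  2: bddda$d -> last char: d
  3: da$dbdd -> last char: d
  4: dbddda$ -> last char: $
  5: dda$dbd -> last char: d
  6: ddda$db -> last char: b


BWT = addd$db


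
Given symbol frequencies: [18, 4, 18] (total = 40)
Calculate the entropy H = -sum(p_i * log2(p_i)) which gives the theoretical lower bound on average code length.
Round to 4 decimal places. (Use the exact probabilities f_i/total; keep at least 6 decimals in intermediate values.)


Per-symbol terms -p_i * log2(p_i) with p_i = f_i/40:
  p = 18/40 = 0.450000: log2(p) = -1.152003, -p*log2(p) = 0.518401
  p = 4/40 = 0.100000: log2(p) = -3.321928, -p*log2(p) = 0.332193
  p = 18/40 = 0.450000: log2(p) = -1.152003, -p*log2(p) = 0.518401
H = 0.518401 + 0.332193 + 0.518401 = 1.368995

H = 1.369 bits/symbol


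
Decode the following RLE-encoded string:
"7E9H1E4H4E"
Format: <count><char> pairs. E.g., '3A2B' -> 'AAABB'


Expanding each <count><char> pair:
  7E -> 'EEEEEEE'
  9H -> 'HHHHHHHHH'
  1E -> 'E'
  4H -> 'HHHH'
  4E -> 'EEEE'

Decoded = EEEEEEEHHHHHHHHHEHHHHEEEE


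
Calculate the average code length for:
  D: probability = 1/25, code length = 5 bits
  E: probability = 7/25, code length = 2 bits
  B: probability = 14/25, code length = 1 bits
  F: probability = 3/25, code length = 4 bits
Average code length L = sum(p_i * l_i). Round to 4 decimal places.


Weighted contributions p_i * l_i:
  D: (1/25) * 5 = 5/25
  E: (7/25) * 2 = 14/25
  B: (14/25) * 1 = 14/25
  F: (3/25) * 4 = 12/25
Sum = (5 + 14 + 14 + 12)/25 = 45/25

L = 45/25 = 1.8000 bits/symbol


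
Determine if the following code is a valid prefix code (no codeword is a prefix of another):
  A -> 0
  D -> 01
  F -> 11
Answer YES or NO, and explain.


Checking each pair (does one codeword prefix another?):
  A='0' vs D='01': prefix -- VIOLATION

NO -- this is NOT a valid prefix code. A (0) is a prefix of D (01).


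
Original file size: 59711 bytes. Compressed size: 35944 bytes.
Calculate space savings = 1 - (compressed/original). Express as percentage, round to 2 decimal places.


ratio = compressed/original = 35944/59711 = 0.601966
savings = 1 - ratio = 1 - 0.601966 = 0.398034
as a percentage: 0.398034 * 100 = 39.8%

Space savings = 1 - 35944/59711 = 39.8%
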